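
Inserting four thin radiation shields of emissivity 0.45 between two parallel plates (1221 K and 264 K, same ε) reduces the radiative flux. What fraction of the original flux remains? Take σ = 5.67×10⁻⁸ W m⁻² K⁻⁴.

With N identical shields there are N+1 = 5 gaps in series, each with the same radiative resistance, so the flux falls to 1/(N+1) of its unshielded value.

ratio ≈ 0.200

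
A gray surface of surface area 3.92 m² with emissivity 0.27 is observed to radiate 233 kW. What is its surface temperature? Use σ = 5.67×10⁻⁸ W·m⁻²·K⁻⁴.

From P = εσAT⁴, T = (P / εσA)^(1/4) = (2.33×10^5 / (0.27 × 5.67×10⁻⁸ × 3.92))^(1/4).
T = (3.88×10^12)^(1/4) = 1400 K.

T ≈ 1400 K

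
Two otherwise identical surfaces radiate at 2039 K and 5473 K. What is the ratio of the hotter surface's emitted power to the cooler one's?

P ∝ T⁴, so the ratio is (5473/2039)⁴ = (2.684)⁴ = 51.9.

ratio ≈ 51.9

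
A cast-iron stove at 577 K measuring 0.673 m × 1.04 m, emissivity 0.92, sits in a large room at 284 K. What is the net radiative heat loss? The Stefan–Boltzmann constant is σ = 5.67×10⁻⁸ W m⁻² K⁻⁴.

Q ≈ 3810 W

A = 0.673 × 1.04 = 0.700 m².
Q = εσA(T⁴ − T_s⁴). T⁴ − T_s⁴ = (577)⁴ − (284)⁴ = 1.11×10^11 − 6.51×10^9 = 1.04×10^11 K⁴.
Q = 0.92 × 5.67×10⁻⁸ × 0.700 × 1.04×10^11 = 3810 W.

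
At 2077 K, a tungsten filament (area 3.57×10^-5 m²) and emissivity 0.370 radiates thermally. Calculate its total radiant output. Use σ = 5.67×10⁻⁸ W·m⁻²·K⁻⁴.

P = εσAT⁴ = 0.370 × 5.67×10⁻⁸ × 3.57×10^-5 × (2077)⁴ = 0.370 × 5.67×10⁻⁸ × 3.57×10^-5 × 1.86×10^13.
P = 13.9 W.

P ≈ 13.9 W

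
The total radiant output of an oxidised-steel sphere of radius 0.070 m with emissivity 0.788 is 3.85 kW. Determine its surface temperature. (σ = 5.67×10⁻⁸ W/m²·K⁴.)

T ≈ 1090 K

A = 4πr² = 4π × (0.070)² = 0.0616 m².
From P = εσAT⁴, T = (P / εσA)^(1/4) = (3850 / (0.788 × 5.67×10⁻⁸ × 0.0616))^(1/4).
T = (1.40×10^12)^(1/4) = 1090 K.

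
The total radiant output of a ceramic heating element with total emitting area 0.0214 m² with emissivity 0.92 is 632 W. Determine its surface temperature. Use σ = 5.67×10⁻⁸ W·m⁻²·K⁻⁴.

From P = εσAT⁴, T = (P / εσA)^(1/4) = (632 / (0.92 × 5.67×10⁻⁸ × 0.0214))^(1/4).
T = (5.66×10^11)^(1/4) = 867 K.

T ≈ 867 K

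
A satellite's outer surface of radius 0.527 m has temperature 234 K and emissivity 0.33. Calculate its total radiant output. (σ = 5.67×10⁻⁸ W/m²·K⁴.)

A = 4πr² = 4π × (0.527)² = 3.49 m².
P = εσAT⁴ = 0.33 × 5.67×10⁻⁸ × 3.49 × (234)⁴ = 0.33 × 5.67×10⁻⁸ × 3.49 × 3.00×10^9.
P = 196 W.

P ≈ 196 W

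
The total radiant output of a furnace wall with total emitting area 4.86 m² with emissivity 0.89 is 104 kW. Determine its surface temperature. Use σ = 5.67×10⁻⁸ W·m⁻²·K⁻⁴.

T ≈ 807 K

From P = εσAT⁴, T = (P / εσA)^(1/4) = (1.04×10^5 / (0.89 × 5.67×10⁻⁸ × 4.86))^(1/4).
T = (4.24×10^11)^(1/4) = 807 K.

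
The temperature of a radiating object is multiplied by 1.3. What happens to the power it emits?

P ∝ T⁴, so the power scales as (1.3)⁴ = 2.86.

factor ≈ 2.86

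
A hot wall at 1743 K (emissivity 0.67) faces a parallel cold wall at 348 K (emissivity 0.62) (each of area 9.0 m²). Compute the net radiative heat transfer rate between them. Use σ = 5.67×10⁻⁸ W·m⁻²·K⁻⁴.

For two large parallel gray plates, q = σ(T₁⁴ − T₂⁴) / (1/ε₁ + 1/ε₂ − 1).
1/ε₁ + 1/ε₂ − 1 = 1/0.67 + 1/0.62 − 1 = 2.105.
T₁⁴ − T₂⁴ = 9.23×10^12 − 1.47×10^10 = 9.22×10^12 K⁴.
q = 5.67×10⁻⁸ × 9.22×10^12 / 2.105 = 2.48×10^5 W/m².
Q = q·A = 2.48×10^5 × 9.0 = 2.23×10^6 W.

Q ≈ 2.23×10^6 W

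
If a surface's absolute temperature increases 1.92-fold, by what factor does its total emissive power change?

P ∝ T⁴, so the power scales as (1.92)⁴ = 13.6.

factor ≈ 13.6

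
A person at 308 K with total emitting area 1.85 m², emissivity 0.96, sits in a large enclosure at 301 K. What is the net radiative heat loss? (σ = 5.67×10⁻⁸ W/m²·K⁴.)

Q ≈ 79.6 W

Q = εσA(T⁴ − T_s⁴). T⁴ − T_s⁴ = (308)⁴ − (301)⁴ = 9.00×10^9 − 8.21×10^9 = 7.91×10^8 K⁴.
Q = 0.96 × 5.67×10⁻⁸ × 1.85 × 7.91×10^8 = 79.6 W.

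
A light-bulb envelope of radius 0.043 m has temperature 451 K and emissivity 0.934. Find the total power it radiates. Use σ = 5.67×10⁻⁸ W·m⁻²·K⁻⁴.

A = 4πr² = 4π × (0.043)² = 0.0232 m².
P = εσAT⁴ = 0.934 × 5.67×10⁻⁸ × 0.0232 × (451)⁴ = 0.934 × 5.67×10⁻⁸ × 0.0232 × 4.14×10^10.
P = 50.9 W.

P ≈ 50.9 W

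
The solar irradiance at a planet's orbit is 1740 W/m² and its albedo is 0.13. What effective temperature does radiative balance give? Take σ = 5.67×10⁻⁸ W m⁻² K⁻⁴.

Power absorbed = (1−a)S·πR²; power emitted = 4πR²σT⁴. Equating and cancelling πR²:
T = ((1−a)S / 4σ)^(1/4) = (1510 / (4 × 5.67×10⁻⁸))^(1/4) = (6.67×10^9)^(1/4).
T = 286 K.

T ≈ 286 K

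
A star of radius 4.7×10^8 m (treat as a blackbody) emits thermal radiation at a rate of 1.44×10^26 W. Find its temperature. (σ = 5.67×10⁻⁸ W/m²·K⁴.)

A = 4πr² = 4π × (4.7×10^8)² = 2.78×10^18 m².
From P = σAT⁴, T = (P / σA)^(1/4) = (1.44×10^26 / (5.67×10⁻⁸ × 2.78×10^18))^(1/4).
T = (9.15×10^14)^(1/4) = 5500 K.

T ≈ 5500 K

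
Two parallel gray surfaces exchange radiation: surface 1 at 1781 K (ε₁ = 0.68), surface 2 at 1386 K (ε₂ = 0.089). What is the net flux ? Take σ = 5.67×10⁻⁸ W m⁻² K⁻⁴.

For two large parallel gray plates, q = σ(T₁⁴ − T₂⁴) / (1/ε₁ + 1/ε₂ − 1).
1/ε₁ + 1/ε₂ − 1 = 1/0.68 + 1/0.089 − 1 = 11.71.
T₁⁴ − T₂⁴ = 1.01×10^13 − 3.69×10^12 = 6.37×10^12 K⁴.
q = 5.67×10⁻⁸ × 6.37×10^12 / 11.71 = 30900 W/m².

q ≈ 30900 W/m²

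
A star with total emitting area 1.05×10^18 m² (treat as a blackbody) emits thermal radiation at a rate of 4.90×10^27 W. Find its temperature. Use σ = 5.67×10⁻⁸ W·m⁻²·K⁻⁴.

From P = σAT⁴, T = (P / σA)^(1/4) = (4.90×10^27 / (5.67×10⁻⁸ × 1.05×10^18))^(1/4).
T = (8.23×10^16)^(1/4) = 16900 K.

T ≈ 16900 K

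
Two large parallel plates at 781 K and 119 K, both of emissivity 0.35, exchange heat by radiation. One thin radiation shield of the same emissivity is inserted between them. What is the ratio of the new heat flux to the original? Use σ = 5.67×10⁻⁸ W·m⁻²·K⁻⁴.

ratio ≈ 0.500

With N identical shields there are N+1 = 2 gaps in series, each with the same radiative resistance, so the flux falls to 1/(N+1) of its unshielded value.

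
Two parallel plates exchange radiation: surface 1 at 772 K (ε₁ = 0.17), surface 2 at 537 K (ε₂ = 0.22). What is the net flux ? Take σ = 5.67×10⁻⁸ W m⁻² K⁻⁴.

For two large parallel gray plates, q = σ(T₁⁴ − T₂⁴) / (1/ε₁ + 1/ε₂ − 1).
1/ε₁ + 1/ε₂ − 1 = 1/0.17 + 1/0.22 − 1 = 9.428.
T₁⁴ − T₂⁴ = 3.55×10^11 − 8.32×10^10 = 2.72×10^11 K⁴.
q = 5.67×10⁻⁸ × 2.72×10^11 / 9.428 = 1640 W/m².

q ≈ 1640 W/m²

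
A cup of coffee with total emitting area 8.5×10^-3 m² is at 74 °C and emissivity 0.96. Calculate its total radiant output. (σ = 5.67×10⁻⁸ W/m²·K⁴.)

74 °C = 347 K.
Stefan–Boltzmann: P = εσAT⁴ = 0.96 × 5.67×10⁻⁸ × 8.50×10^-3 × (347)⁴ = 0.96 × 5.67×10⁻⁸ × 8.50×10^-3 × 1.45×10^10.
P = 6.71 W.

P ≈ 6.71 W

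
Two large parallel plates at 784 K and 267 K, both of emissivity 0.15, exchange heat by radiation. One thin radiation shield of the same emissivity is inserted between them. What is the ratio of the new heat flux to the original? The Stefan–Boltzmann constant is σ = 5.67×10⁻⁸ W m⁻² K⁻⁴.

ratio ≈ 0.500

With N identical shields there are N+1 = 2 gaps in series, each with the same radiative resistance, so the flux falls to 1/(N+1) of its unshielded value.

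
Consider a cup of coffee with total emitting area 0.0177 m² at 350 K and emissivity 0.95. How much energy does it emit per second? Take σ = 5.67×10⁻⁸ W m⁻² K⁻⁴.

P ≈ 14.3 W

P = εσAT⁴ = 0.95 × 5.67×10⁻⁸ × 0.0177 × (350)⁴ = 0.95 × 5.67×10⁻⁸ × 0.0177 × 1.50×10^10.
P = 14.3 W.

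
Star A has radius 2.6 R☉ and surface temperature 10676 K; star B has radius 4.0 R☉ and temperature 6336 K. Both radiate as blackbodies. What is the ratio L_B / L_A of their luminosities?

L_B/L_A ≈ 0.294

L = 4πR²σT⁴ ∝ R²T⁴, so L_B/L_A = (4.0/2.6)² × (6336/10676)⁴ = 2.37 × 0.124 = 0.294.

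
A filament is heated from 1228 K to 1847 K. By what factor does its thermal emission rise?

ratio ≈ 5.12

P ∝ T⁴, so the ratio is (1847/1228)⁴ = (1.504)⁴ = 5.12.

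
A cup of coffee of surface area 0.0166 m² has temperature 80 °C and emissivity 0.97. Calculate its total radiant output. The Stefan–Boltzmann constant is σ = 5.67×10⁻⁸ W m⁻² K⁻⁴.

80 °C = 353 K.
P = εσAT⁴ = 0.97 × 5.67×10⁻⁸ × 0.0166 × (353)⁴ = 0.97 × 5.67×10⁻⁸ × 0.0166 × 1.55×10^10.
P = 14.2 W.

P ≈ 14.2 W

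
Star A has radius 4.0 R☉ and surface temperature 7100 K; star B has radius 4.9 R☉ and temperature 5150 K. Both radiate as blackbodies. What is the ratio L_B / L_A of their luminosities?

L_B/L_A ≈ 0.415

L = 4πR²σT⁴ ∝ R²T⁴, so L_B/L_A = (4.9/4.0)² × (5150/7100)⁴ = 1.50 × 0.277 = 0.415.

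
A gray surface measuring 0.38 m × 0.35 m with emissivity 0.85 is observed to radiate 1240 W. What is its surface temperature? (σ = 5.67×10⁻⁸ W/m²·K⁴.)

A = 0.38 × 0.35 = 0.133 m².
From P = εσAT⁴, T = (P / εσA)^(1/4) = (1240 / (0.85 × 5.67×10⁻⁸ × 0.133))^(1/4).
T = (1.93×10^11)^(1/4) = 663 K.

T ≈ 663 K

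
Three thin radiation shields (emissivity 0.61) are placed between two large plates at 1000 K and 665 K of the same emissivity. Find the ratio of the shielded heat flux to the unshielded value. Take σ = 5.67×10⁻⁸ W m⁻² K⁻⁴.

ratio ≈ 0.250

With N identical shields there are N+1 = 4 gaps in series, each with the same radiative resistance, so the flux falls to 1/(N+1) of its unshielded value.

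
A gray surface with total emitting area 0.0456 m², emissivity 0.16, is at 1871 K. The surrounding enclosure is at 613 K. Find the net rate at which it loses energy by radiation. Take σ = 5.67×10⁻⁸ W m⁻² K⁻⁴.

Q ≈ 5010 W

Q = εσA(T⁴ − T_s⁴). T⁴ − T_s⁴ = (1871)⁴ − (613)⁴ = 1.23×10^13 − 1.41×10^11 = 1.21×10^13 K⁴.
Q = 0.16 × 5.67×10⁻⁸ × 0.0456 × 1.21×10^13 = 5010 W.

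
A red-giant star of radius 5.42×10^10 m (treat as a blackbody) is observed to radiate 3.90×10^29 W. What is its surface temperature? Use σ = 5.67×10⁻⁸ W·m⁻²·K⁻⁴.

A = 4πr² = 4π × (5.42×10^10)² = 3.69×10^22 m².
From P = σAT⁴, T = (P / σA)^(1/4) = (3.90×10^29 / (5.67×10⁻⁸ × 3.69×10^22))^(1/4).
T = (1.86×10^14)^(1/4) = 3690 K.

T ≈ 3690 K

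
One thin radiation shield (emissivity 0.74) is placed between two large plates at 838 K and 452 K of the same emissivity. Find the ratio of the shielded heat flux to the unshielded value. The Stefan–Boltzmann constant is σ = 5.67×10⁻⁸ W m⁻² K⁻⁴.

ratio ≈ 0.500

With N identical shields there are N+1 = 2 gaps in series, each with the same radiative resistance, so the flux falls to 1/(N+1) of its unshielded value.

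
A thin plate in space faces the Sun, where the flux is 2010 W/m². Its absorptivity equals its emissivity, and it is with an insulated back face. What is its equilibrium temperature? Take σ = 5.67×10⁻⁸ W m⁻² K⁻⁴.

Absorbed flux αS = emitted flux εσT⁴ (one radiating face); with α = ε, T = (S/σ)^(1/4).
T = (2010 / 5.67×10⁻⁸)^(1/4) = (3.54×10^10)^(1/4).
T = 434 K.

T ≈ 434 K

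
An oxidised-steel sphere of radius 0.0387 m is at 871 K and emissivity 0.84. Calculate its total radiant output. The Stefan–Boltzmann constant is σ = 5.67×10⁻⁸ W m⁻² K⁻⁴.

P ≈ 516 W

A = 4πr² = 4π × (0.0387)² = 0.0188 m².
Stefan–Boltzmann: P = εσAT⁴ = 0.84 × 5.67×10⁻⁸ × 0.0188 × (871)⁴ = 0.84 × 5.67×10⁻⁸ × 0.0188 × 5.76×10^11.
P = 516 W.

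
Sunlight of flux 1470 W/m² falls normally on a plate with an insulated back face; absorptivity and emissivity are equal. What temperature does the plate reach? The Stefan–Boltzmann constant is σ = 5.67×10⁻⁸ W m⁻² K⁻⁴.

Absorbed flux αS = emitted flux εσT⁴ (one radiating face); with α = ε, T = (S/σ)^(1/4).
T = (1470 / 5.67×10⁻⁸)^(1/4) = (2.59×10^10)^(1/4).
T = 401 K.

T ≈ 401 K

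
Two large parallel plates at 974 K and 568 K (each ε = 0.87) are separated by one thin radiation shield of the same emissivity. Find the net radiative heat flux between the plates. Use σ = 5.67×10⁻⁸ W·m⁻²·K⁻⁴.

q ≈ 17400 W/m²

Each of the 2 gaps contributes resistance (2/ε − 1) = 2/0.87 − 1 = 1.299; total = 2.598.
q = σ(T₁⁴ − T₂⁴) / 2.598 = 5.67×10⁻⁸ × 7.96×10^11 / 2.598 = 17400 W/m².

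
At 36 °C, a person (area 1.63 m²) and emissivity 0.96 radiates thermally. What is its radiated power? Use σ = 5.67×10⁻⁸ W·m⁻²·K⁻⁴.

P ≈ 809 W

36 °C = 309 K.
P = εσAT⁴ = 0.96 × 5.67×10⁻⁸ × 1.63 × (309)⁴ = 0.96 × 5.67×10⁻⁸ × 1.63 × 9.12×10^9.
P = 809 W.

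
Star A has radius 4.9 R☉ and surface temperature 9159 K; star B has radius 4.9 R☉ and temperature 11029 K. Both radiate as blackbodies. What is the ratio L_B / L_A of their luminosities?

L = 4πR²σT⁴ ∝ R²T⁴, so L_B/L_A = (4.9/4.9)² × (11029/9159)⁴ = 1.00 × 2.10 = 2.10.

L_B/L_A ≈ 2.10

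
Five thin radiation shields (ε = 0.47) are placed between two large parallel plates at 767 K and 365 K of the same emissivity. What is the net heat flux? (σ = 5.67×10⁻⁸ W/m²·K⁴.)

q ≈ 953 W/m²

Each of the 6 gaps contributes resistance (2/ε − 1) = 2/0.47 − 1 = 3.255; total = 19.53.
q = σ(T₁⁴ − T₂⁴) / 19.53 = 5.67×10⁻⁸ × 3.28×10^11 / 19.53 = 953 W/m².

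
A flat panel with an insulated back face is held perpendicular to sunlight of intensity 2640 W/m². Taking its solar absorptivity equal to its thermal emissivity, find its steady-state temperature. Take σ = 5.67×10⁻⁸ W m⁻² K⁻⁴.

Absorbed flux αS = emitted flux εσT⁴ (one radiating face); with α = ε, T = (S/σ)^(1/4).
T = (2640 / 5.67×10⁻⁸)^(1/4) = (4.66×10^10)^(1/4).
T = 465 K.

T ≈ 465 K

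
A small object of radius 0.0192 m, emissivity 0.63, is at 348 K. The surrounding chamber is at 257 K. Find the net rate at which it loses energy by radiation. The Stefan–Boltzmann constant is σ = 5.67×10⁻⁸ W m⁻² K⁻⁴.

Q ≈ 1.71 W

A = 4πr² = 4π × (0.0192)² = 4.63×10^-3 m².
Q = εσA(T⁴ − T_s⁴). T⁴ − T_s⁴ = (348)⁴ − (257)⁴ = 1.47×10^10 − 4.36×10^9 = 1.03×10^10 K⁴.
Q = 0.63 × 5.67×10⁻⁸ × 4.63×10^-3 × 1.03×10^10 = 1.71 W.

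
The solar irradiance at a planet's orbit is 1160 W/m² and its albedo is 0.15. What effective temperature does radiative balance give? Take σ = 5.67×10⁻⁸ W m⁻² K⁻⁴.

T ≈ 257 K

Power absorbed = (1−a)S·πR²; power emitted = 4πR²σT⁴. Equating and cancelling πR²:
T = ((1−a)S / 4σ)^(1/4) = (986 / (4 × 5.67×10⁻⁸))^(1/4) = (4.35×10^9)^(1/4).
T = 257 K.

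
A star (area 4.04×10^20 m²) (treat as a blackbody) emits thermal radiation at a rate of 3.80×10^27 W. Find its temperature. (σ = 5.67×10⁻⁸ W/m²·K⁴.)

From P = σAT⁴, T = (P / σA)^(1/4) = (3.80×10^27 / (5.67×10⁻⁸ × 4.04×10^20))^(1/4).
T = (1.66×10^14)^(1/4) = 3590 K.

T ≈ 3590 K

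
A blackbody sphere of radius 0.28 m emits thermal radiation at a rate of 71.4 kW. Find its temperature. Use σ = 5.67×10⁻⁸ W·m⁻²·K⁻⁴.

A = 4πr² = 4π × (0.28)² = 0.985 m².
From P = σAT⁴, T = (P / σA)^(1/4) = (71400 / (5.67×10⁻⁸ × 0.985))^(1/4).
T = (1.28×10^12)^(1/4) = 1060 K.

T ≈ 1060 K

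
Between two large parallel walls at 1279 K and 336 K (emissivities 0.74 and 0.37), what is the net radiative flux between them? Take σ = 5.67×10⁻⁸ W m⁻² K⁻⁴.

q ≈ 49400 W/m²

For two large parallel gray plates, q = σ(T₁⁴ − T₂⁴) / (1/ε₁ + 1/ε₂ − 1).
1/ε₁ + 1/ε₂ − 1 = 1/0.74 + 1/0.37 − 1 = 3.054.
T₁⁴ − T₂⁴ = 2.68×10^12 − 1.27×10^10 = 2.66×10^12 K⁴.
q = 5.67×10⁻⁸ × 2.66×10^12 / 3.054 = 49400 W/m².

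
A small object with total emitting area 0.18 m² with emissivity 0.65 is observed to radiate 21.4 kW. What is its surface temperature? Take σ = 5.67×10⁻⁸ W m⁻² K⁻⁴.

From P = εσAT⁴, T = (P / εσA)^(1/4) = (21400 / (0.65 × 5.67×10⁻⁸ × 0.180))^(1/4).
T = (3.23×10^12)^(1/4) = 1340 K.

T ≈ 1340 K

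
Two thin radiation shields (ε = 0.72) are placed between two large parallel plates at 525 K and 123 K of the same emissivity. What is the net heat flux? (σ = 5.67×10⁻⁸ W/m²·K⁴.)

q ≈ 805 W/m²

Each of the 3 gaps contributes resistance (2/ε − 1) = 2/0.72 − 1 = 1.778; total = 5.333.
q = σ(T₁⁴ − T₂⁴) / 5.333 = 5.67×10⁻⁸ × 7.57×10^10 / 5.333 = 805 W/m².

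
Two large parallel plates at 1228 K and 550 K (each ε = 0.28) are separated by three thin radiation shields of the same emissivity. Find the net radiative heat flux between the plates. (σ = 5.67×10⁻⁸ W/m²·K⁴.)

Each of the 4 gaps contributes resistance (2/ε − 1) = 2/0.28 − 1 = 6.143; total = 24.57.
q = σ(T₁⁴ − T₂⁴) / 24.57 = 5.67×10⁻⁸ × 2.18×10^12 / 24.57 = 5040 W/m².

q ≈ 5040 W/m²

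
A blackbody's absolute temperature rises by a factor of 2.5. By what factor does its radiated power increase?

factor ≈ 39.1

P ∝ T⁴, so the power scales as (2.5)⁴ = 39.1.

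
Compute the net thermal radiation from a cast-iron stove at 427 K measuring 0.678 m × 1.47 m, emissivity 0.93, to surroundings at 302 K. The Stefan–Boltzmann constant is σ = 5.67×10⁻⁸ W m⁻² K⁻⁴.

Q ≈ 1310 W

A = 0.678 × 1.47 = 0.997 m².
Q = εσA(T⁴ − T_s⁴). T⁴ − T_s⁴ = (427)⁴ − (302)⁴ = 3.32×10^10 − 8.32×10^9 = 2.49×10^10 K⁴.
Q = 0.93 × 5.67×10⁻⁸ × 0.997 × 2.49×10^10 = 1310 W.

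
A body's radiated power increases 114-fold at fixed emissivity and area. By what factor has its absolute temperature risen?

P ∝ T⁴ ⇒ T ∝ P^(1/4), so T scales by (114)^(1/4) = 3.27.

factor ≈ 3.27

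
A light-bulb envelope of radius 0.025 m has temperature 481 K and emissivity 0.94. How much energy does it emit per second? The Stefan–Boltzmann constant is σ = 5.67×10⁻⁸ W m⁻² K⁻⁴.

A = 4πr² = 4π × (0.025)² = 7.85×10^-3 m².
Stefan–Boltzmann: P = εσAT⁴ = 0.94 × 5.67×10⁻⁸ × 7.85×10^-3 × (481)⁴ = 0.94 × 5.67×10⁻⁸ × 7.85×10^-3 × 5.35×10^10.
P = 22.4 W.

P ≈ 22.4 W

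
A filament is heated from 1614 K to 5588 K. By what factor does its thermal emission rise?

P ∝ T⁴, so the ratio is (5588/1614)⁴ = (3.462)⁴ = 144.

ratio ≈ 144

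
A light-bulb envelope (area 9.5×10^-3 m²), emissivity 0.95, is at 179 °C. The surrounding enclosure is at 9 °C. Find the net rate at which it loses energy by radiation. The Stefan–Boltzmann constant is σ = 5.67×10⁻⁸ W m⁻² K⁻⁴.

Q ≈ 18.1 W

Convert: 179 °C = 452 K; 9 °C = 282 K.
Q = εσA(T⁴ − T_s⁴). T⁴ − T_s⁴ = (452)⁴ − (282)⁴ = 4.17×10^10 − 6.32×10^9 = 3.54×10^10 K⁴.
Q = 0.95 × 5.67×10⁻⁸ × 9.50×10^-3 × 3.54×10^10 = 18.1 W.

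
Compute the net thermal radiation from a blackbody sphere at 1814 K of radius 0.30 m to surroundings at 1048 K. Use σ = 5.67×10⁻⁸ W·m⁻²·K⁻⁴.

A = 4πr² = 4π × (0.30)² = 1.13 m².
Q = σA(T⁴ − T_s⁴). T⁴ − T_s⁴ = (1814)⁴ − (1048)⁴ = 1.08×10^13 − 1.21×10^12 = 9.62×10^12 K⁴.
Q = 5.67×10⁻⁸ × 1.13 × 9.62×10^12 = 6.17×10^5 W.

Q ≈ 6.17×10^5 W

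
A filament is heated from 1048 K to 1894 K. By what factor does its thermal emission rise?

ratio ≈ 10.7

P ∝ T⁴, so the ratio is (1894/1048)⁴ = (1.807)⁴ = 10.7.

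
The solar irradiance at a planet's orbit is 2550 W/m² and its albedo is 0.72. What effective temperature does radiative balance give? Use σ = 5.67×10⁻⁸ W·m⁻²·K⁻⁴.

Power absorbed = (1−a)S·πR²; power emitted = 4πR²σT⁴. Equating and cancelling πR²:
T = ((1−a)S / 4σ)^(1/4) = (714 / (4 × 5.67×10⁻⁸))^(1/4) = (3.15×10^9)^(1/4).
T = 237 K.

T ≈ 237 K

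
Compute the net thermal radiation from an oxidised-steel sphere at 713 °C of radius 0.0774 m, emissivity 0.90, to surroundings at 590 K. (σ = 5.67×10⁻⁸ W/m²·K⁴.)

A = 4πr² = 4π × (0.0774)² = 0.0753 m².
Convert: 713 °C = 986 K.
Q = εσA(T⁴ − T_s⁴). T⁴ − T_s⁴ = (986)⁴ − (590)⁴ = 9.45×10^11 − 1.21×10^11 = 8.24×10^11 K⁴.
Q = 0.90 × 5.67×10⁻⁸ × 0.0753 × 8.24×10^11 = 3170 W.

Q ≈ 3170 W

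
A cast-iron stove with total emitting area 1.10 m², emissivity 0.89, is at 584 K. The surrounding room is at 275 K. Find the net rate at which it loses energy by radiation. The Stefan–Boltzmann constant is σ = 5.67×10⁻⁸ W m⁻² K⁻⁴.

Q = εσA(T⁴ − T_s⁴). T⁴ − T_s⁴ = (584)⁴ − (275)⁴ = 1.16×10^11 − 5.72×10^9 = 1.11×10^11 K⁴.
Q = 0.89 × 5.67×10⁻⁸ × 1.10 × 1.11×10^11 = 6140 W.

Q ≈ 6140 W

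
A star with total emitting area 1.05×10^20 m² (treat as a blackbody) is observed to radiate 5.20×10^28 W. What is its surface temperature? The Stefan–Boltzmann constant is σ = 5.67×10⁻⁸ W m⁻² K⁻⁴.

T ≈ 9670 K

From P = σAT⁴, T = (P / σA)^(1/4) = (5.20×10^28 / (5.67×10⁻⁸ × 1.05×10^20))^(1/4).
T = (8.73×10^15)^(1/4) = 9670 K.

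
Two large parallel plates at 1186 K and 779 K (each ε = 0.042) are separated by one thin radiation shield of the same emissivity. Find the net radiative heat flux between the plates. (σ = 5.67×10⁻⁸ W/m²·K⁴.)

q ≈ 979 W/m²

Each of the 2 gaps contributes resistance (2/ε − 1) = 2/0.042 − 1 = 46.62; total = 93.24.
q = σ(T₁⁴ − T₂⁴) / 93.24 = 5.67×10⁻⁸ × 1.61×10^12 / 93.24 = 979 W/m².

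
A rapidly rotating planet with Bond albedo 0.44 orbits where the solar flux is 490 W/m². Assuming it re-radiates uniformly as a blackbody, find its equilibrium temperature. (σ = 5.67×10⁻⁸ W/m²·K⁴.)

T ≈ 187 K

Power absorbed = (1−a)S·πR²; power emitted = 4πR²σT⁴. Equating and cancelling πR²:
T = ((1−a)S / 4σ)^(1/4) = (274 / (4 × 5.67×10⁻⁸))^(1/4) = (1.21×10^9)^(1/4).
T = 187 K.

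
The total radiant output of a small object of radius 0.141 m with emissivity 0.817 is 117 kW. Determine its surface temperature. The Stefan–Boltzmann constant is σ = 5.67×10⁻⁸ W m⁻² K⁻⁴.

T ≈ 1780 K

A = 4πr² = 4π × (0.141)² = 0.250 m².
From P = εσAT⁴, T = (P / εσA)^(1/4) = (1.17×10^5 / (0.817 × 5.67×10⁻⁸ × 0.250))^(1/4).
T = (1.01×10^13)^(1/4) = 1780 K.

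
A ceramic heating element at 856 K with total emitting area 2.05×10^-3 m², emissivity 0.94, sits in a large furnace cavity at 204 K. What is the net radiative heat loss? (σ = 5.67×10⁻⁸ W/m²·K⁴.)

Q ≈ 58.5 W

Q = εσA(T⁴ − T_s⁴). T⁴ − T_s⁴ = (856)⁴ − (204)⁴ = 5.37×10^11 − 1.73×10^9 = 5.35×10^11 K⁴.
Q = 0.94 × 5.67×10⁻⁸ × 2.05×10^-3 × 5.35×10^11 = 58.5 W.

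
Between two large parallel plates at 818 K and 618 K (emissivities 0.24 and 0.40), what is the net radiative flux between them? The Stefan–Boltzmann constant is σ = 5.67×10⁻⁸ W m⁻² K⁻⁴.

q ≈ 3020 W/m²

For two large parallel gray plates, q = σ(T₁⁴ − T₂⁴) / (1/ε₁ + 1/ε₂ − 1).
1/ε₁ + 1/ε₂ − 1 = 1/0.24 + 1/0.40 − 1 = 5.667.
T₁⁴ − T₂⁴ = 4.48×10^11 − 1.46×10^11 = 3.02×10^11 K⁴.
q = 5.67×10⁻⁸ × 3.02×10^11 / 5.667 = 3020 W/m².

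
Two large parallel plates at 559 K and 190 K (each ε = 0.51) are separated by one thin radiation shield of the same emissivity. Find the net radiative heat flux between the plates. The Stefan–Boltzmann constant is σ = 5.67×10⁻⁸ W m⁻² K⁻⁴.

Each of the 2 gaps contributes resistance (2/ε − 1) = 2/0.51 − 1 = 2.922; total = 5.843.
q = σ(T₁⁴ − T₂⁴) / 5.843 = 5.67×10⁻⁸ × 9.63×10^10 / 5.843 = 935 W/m².

q ≈ 935 W/m²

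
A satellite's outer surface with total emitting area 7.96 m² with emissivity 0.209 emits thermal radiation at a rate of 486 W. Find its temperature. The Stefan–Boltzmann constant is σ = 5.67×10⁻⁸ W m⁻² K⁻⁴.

T ≈ 268 K

From P = εσAT⁴, T = (P / εσA)^(1/4) = (486 / (0.209 × 5.67×10⁻⁸ × 7.96))^(1/4).
T = (5.15×10^9)^(1/4) = 268 K.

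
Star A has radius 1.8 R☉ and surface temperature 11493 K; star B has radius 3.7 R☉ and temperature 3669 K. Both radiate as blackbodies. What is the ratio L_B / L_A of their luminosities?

L = 4πR²σT⁴ ∝ R²T⁴, so L_B/L_A = (3.7/1.8)² × (3669/11493)⁴ = 4.23 × 0.0104 = 0.0439.

L_B/L_A ≈ 0.0439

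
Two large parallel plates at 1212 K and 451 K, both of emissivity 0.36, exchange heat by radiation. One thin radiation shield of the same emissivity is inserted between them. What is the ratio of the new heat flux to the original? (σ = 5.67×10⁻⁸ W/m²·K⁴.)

ratio ≈ 0.500

With N identical shields there are N+1 = 2 gaps in series, each with the same radiative resistance, so the flux falls to 1/(N+1) of its unshielded value.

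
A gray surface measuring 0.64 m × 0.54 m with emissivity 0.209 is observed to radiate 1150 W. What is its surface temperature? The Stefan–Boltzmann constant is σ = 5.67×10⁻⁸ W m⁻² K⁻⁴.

T ≈ 728 K

A = 0.64 × 0.54 = 0.346 m².
From P = εσAT⁴, T = (P / εσA)^(1/4) = (1150 / (0.209 × 5.67×10⁻⁸ × 0.346))^(1/4).
T = (2.81×10^11)^(1/4) = 728 K.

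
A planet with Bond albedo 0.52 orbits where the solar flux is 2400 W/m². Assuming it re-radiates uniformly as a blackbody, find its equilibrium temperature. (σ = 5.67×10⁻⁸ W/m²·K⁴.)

Power absorbed = (1−a)S·πR²; power emitted = 4πR²σT⁴. Equating and cancelling πR²:
T = ((1−a)S / 4σ)^(1/4) = (1150 / (4 × 5.67×10⁻⁸))^(1/4) = (5.08×10^9)^(1/4).
T = 267 K.

T ≈ 267 K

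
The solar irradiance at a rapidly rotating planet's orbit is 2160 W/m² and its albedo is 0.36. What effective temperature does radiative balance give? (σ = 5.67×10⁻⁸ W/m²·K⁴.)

T ≈ 279 K

Power absorbed = (1−a)S·πR²; power emitted = 4πR²σT⁴. Equating and cancelling πR²:
T = ((1−a)S / 4σ)^(1/4) = (1380 / (4 × 5.67×10⁻⁸))^(1/4) = (6.10×10^9)^(1/4).
T = 279 K.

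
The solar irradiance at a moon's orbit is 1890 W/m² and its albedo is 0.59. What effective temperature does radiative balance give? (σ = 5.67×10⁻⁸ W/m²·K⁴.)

Power absorbed = (1−a)S·πR²; power emitted = 4πR²σT⁴. Equating and cancelling πR²:
T = ((1−a)S / 4σ)^(1/4) = (775 / (4 × 5.67×10⁻⁸))^(1/4) = (3.42×10^9)^(1/4).
T = 242 K.

T ≈ 242 K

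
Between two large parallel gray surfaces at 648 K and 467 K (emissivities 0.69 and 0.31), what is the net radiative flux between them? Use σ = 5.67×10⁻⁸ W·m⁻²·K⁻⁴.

q ≈ 1990 W/m²

For two large parallel gray plates, q = σ(T₁⁴ − T₂⁴) / (1/ε₁ + 1/ε₂ − 1).
1/ε₁ + 1/ε₂ − 1 = 1/0.69 + 1/0.31 − 1 = 3.675.
T₁⁴ − T₂⁴ = 1.76×10^11 − 4.76×10^10 = 1.29×10^11 K⁴.
q = 5.67×10⁻⁸ × 1.29×10^11 / 3.675 = 1990 W/m².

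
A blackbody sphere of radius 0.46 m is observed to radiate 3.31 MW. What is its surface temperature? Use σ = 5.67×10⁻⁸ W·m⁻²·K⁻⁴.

T ≈ 2160 K

A = 4πr² = 4π × (0.46)² = 2.66 m².
From P = σAT⁴, T = (P / σA)^(1/4) = (3.31×10^6 / (5.67×10⁻⁸ × 2.66))^(1/4).
T = (2.20×10^13)^(1/4) = 2160 K.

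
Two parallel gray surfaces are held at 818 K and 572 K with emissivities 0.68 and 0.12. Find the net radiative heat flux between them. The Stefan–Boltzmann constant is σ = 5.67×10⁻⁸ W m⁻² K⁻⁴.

For two large parallel gray plates, q = σ(T₁⁴ − T₂⁴) / (1/ε₁ + 1/ε₂ − 1).
1/ε₁ + 1/ε₂ − 1 = 1/0.68 + 1/0.12 − 1 = 8.804.
T₁⁴ − T₂⁴ = 4.48×10^11 − 1.07×10^11 = 3.41×10^11 K⁴.
q = 5.67×10⁻⁸ × 3.41×10^11 / 8.804 = 2190 W/m².

q ≈ 2190 W/m²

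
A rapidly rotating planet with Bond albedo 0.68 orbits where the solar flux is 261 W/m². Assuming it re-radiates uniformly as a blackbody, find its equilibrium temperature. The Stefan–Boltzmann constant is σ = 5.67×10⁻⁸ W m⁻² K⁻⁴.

T ≈ 139 K

Power absorbed = (1−a)S·πR²; power emitted = 4πR²σT⁴. Equating and cancelling πR²:
T = ((1−a)S / 4σ)^(1/4) = (83.5 / (4 × 5.67×10⁻⁸))^(1/4) = (3.68×10^8)^(1/4).
T = 139 K.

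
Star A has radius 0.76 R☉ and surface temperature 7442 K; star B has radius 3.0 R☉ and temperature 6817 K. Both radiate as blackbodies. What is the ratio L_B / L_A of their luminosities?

L = 4πR²σT⁴ ∝ R²T⁴, so L_B/L_A = (3.0/0.76)² × (6817/7442)⁴ = 15.6 × 0.704 = 11.0.

L_B/L_A ≈ 11.0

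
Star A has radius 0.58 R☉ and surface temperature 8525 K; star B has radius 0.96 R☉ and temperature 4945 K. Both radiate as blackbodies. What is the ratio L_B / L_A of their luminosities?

L_B/L_A ≈ 0.310

L = 4πR²σT⁴ ∝ R²T⁴, so L_B/L_A = (0.96/0.58)² × (4945/8525)⁴ = 2.74 × 0.113 = 0.310.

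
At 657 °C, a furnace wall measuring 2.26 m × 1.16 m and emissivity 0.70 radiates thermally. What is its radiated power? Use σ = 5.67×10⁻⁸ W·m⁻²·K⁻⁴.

P ≈ 77800 W

A = 2.26 × 1.16 = 2.62 m².
657 °C = 930 K.
Stefan–Boltzmann: P = εσAT⁴ = 0.70 × 5.67×10⁻⁸ × 2.62 × (930)⁴ = 0.70 × 5.67×10⁻⁸ × 2.62 × 7.48×10^11.
P = 77800 W.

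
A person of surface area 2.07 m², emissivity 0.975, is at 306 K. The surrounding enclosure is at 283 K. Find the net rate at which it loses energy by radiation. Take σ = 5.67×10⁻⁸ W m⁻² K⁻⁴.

Q = εσA(T⁴ − T_s⁴). T⁴ − T_s⁴ = (306)⁴ − (283)⁴ = 8.77×10^9 − 6.41×10^9 = 2.35×10^9 K⁴.
Q = 0.975 × 5.67×10⁻⁸ × 2.07 × 2.35×10^9 = 269 W.

Q ≈ 269 W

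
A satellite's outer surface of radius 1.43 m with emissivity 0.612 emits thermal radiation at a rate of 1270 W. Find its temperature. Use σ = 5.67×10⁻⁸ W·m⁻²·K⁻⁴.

A = 4πr² = 4π × (1.43)² = 25.7 m².
From P = εσAT⁴, T = (P / εσA)^(1/4) = (1270 / (0.612 × 5.67×10⁻⁸ × 25.7))^(1/4).
T = (1.42×10^9)^(1/4) = 194 K.

T ≈ 194 K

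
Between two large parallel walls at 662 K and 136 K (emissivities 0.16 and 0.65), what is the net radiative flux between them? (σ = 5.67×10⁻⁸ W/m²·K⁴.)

For two large parallel gray plates, q = σ(T₁⁴ − T₂⁴) / (1/ε₁ + 1/ε₂ − 1).
1/ε₁ + 1/ε₂ − 1 = 1/0.16 + 1/0.65 − 1 = 6.788.
T₁⁴ − T₂⁴ = 1.92×10^11 − 3.42×10^8 = 1.92×10^11 K⁴.
q = 5.67×10⁻⁸ × 1.92×10^11 / 6.788 = 1600 W/m².

q ≈ 1600 W/m²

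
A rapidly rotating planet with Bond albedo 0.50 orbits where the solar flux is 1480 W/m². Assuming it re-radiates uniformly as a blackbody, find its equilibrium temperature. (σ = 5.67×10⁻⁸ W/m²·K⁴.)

T ≈ 239 K

Power absorbed = (1−a)S·πR²; power emitted = 4πR²σT⁴. Equating and cancelling πR²:
T = ((1−a)S / 4σ)^(1/4) = (740 / (4 × 5.67×10⁻⁸))^(1/4) = (3.26×10^9)^(1/4).
T = 239 K.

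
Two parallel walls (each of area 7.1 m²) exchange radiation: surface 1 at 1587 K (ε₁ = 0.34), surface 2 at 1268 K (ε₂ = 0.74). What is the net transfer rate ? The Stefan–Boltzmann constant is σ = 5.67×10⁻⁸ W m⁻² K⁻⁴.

Q ≈ 4.59×10^5 W

For two large parallel gray plates, q = σ(T₁⁴ − T₂⁴) / (1/ε₁ + 1/ε₂ − 1).
1/ε₁ + 1/ε₂ − 1 = 1/0.34 + 1/0.74 − 1 = 3.293.
T₁⁴ − T₂⁴ = 6.34×10^12 − 2.59×10^12 = 3.76×10^12 K⁴.
q = 5.67×10⁻⁸ × 3.76×10^12 / 3.293 = 64700 W/m².
Q = q·A = 64700 × 7.1 = 4.59×10^5 W.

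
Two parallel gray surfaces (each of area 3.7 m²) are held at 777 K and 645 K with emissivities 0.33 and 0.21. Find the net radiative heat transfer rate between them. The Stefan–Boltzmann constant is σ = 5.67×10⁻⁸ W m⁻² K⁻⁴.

For two large parallel gray plates, q = σ(T₁⁴ − T₂⁴) / (1/ε₁ + 1/ε₂ − 1).
1/ε₁ + 1/ε₂ − 1 = 1/0.33 + 1/0.21 − 1 = 6.792.
T₁⁴ − T₂⁴ = 3.64×10^11 − 1.73×10^11 = 1.91×10^11 K⁴.
q = 5.67×10⁻⁸ × 1.91×10^11 / 6.792 = 1600 W/m².
Q = q·A = 1600 × 3.7 = 5910 W.

Q ≈ 5910 W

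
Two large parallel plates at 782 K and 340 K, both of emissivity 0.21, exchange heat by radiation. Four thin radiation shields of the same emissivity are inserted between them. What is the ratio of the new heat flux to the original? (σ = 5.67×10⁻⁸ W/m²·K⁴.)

With N identical shields there are N+1 = 5 gaps in series, each with the same radiative resistance, so the flux falls to 1/(N+1) of its unshielded value.

ratio ≈ 0.200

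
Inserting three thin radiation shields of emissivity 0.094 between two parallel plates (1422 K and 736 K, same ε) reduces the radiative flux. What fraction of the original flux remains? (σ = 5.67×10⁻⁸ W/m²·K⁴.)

With N identical shields there are N+1 = 4 gaps in series, each with the same radiative resistance, so the flux falls to 1/(N+1) of its unshielded value.

ratio ≈ 0.250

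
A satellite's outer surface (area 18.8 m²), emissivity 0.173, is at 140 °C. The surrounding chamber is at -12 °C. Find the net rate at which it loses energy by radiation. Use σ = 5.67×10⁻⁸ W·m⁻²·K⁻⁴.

Convert: 140 °C = 413 K; -12 °C = 261 K.
Q = εσA(T⁴ − T_s⁴). T⁴ − T_s⁴ = (413)⁴ − (261)⁴ = 2.91×10^10 − 4.64×10^9 = 2.45×10^10 K⁴.
Q = 0.173 × 5.67×10⁻⁸ × 18.8 × 2.45×10^10 = 4510 W.

Q ≈ 4510 W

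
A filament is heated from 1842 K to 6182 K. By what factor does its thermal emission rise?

ratio ≈ 127

P ∝ T⁴, so the ratio is (6182/1842)⁴ = (3.356)⁴ = 127.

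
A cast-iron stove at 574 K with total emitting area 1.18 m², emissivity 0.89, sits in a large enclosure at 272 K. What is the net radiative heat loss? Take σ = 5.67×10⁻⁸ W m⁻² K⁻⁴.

Q = εσA(T⁴ − T_s⁴). T⁴ − T_s⁴ = (574)⁴ − (272)⁴ = 1.09×10^11 − 5.47×10^9 = 1.03×10^11 K⁴.
Q = 0.89 × 5.67×10⁻⁸ × 1.18 × 1.03×10^11 = 6140 W.

Q ≈ 6140 W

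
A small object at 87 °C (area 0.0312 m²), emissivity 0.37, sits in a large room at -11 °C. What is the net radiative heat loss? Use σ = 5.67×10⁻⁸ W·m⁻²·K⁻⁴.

Convert: 87 °C = 360 K; -11 °C = 262 K.
Q = εσA(T⁴ − T_s⁴). T⁴ − T_s⁴ = (360)⁴ − (262)⁴ = 1.68×10^10 − 4.71×10^9 = 1.21×10^10 K⁴.
Q = 0.37 × 5.67×10⁻⁸ × 0.0312 × 1.21×10^10 = 7.91 W.

Q ≈ 7.91 W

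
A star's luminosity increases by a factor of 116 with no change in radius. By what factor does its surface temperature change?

factor ≈ 3.28

P ∝ T⁴ ⇒ T ∝ P^(1/4), so T scales by (116)^(1/4) = 3.28.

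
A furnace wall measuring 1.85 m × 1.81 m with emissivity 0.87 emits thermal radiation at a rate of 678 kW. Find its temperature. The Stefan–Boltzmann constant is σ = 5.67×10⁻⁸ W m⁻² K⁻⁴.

T ≈ 1420 K

A = 1.85 × 1.81 = 3.35 m².
From P = εσAT⁴, T = (P / εσA)^(1/4) = (6.78×10^5 / (0.87 × 5.67×10⁻⁸ × 3.35))^(1/4).
T = (4.10×10^12)^(1/4) = 1420 K.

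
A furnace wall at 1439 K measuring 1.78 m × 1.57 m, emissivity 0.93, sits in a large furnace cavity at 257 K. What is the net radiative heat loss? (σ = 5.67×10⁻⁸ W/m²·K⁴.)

A = 1.78 × 1.57 = 2.79 m².
Q = εσA(T⁴ − T_s⁴). T⁴ − T_s⁴ = (1439)⁴ − (257)⁴ = 4.29×10^12 − 4.36×10^9 = 4.28×10^12 K⁴.
Q = 0.93 × 5.67×10⁻⁸ × 2.79 × 4.28×10^12 = 6.31×10^5 W.

Q ≈ 6.31×10^5 W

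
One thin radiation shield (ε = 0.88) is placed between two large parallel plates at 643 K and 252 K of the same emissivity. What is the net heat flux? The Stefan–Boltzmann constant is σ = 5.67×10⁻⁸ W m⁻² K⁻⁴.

q ≈ 3720 W/m²

Each of the 2 gaps contributes resistance (2/ε − 1) = 2/0.88 − 1 = 1.273; total = 2.545.
q = σ(T₁⁴ − T₂⁴) / 2.545 = 5.67×10⁻⁸ × 1.67×10^11 / 2.545 = 3720 W/m².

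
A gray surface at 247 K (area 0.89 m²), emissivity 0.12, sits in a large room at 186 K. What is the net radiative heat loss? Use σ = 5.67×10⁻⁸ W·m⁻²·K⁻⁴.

Q = εσA(T⁴ − T_s⁴). T⁴ − T_s⁴ = (247)⁴ − (186)⁴ = 3.72×10^9 − 1.20×10^9 = 2.53×10^9 K⁴.
Q = 0.12 × 5.67×10⁻⁸ × 0.890 × 2.53×10^9 = 15.3 W.

Q ≈ 15.3 W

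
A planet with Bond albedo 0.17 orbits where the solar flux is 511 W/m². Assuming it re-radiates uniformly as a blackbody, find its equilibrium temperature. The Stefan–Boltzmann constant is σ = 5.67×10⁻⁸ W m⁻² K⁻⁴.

Power absorbed = (1−a)S·πR²; power emitted = 4πR²σT⁴. Equating and cancelling πR²:
T = ((1−a)S / 4σ)^(1/4) = (424 / (4 × 5.67×10⁻⁸))^(1/4) = (1.87×10^9)^(1/4).
T = 208 K.

T ≈ 208 K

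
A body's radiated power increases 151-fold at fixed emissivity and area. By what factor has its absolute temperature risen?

P ∝ T⁴ ⇒ T ∝ P^(1/4), so T scales by (151)^(1/4) = 3.51.

factor ≈ 3.51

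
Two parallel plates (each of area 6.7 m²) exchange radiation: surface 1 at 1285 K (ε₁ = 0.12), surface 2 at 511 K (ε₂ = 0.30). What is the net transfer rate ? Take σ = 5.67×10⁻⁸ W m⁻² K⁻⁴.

For two large parallel gray plates, q = σ(T₁⁴ − T₂⁴) / (1/ε₁ + 1/ε₂ − 1).
1/ε₁ + 1/ε₂ − 1 = 1/0.12 + 1/0.30 − 1 = 10.67.
T₁⁴ − T₂⁴ = 2.73×10^12 − 6.82×10^10 = 2.66×10^12 K⁴.
q = 5.67×10⁻⁸ × 2.66×10^12 / 10.67 = 14100 W/m².
Q = q·A = 14100 × 6.7 = 94700 W.

Q ≈ 94700 W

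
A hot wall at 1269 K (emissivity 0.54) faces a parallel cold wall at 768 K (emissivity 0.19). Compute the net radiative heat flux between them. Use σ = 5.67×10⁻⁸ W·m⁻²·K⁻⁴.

q ≈ 20800 W/m²

For two large parallel gray plates, q = σ(T₁⁴ − T₂⁴) / (1/ε₁ + 1/ε₂ − 1).
1/ε₁ + 1/ε₂ − 1 = 1/0.54 + 1/0.19 − 1 = 6.115.
T₁⁴ − T₂⁴ = 2.59×10^12 − 3.48×10^11 = 2.25×10^12 K⁴.
q = 5.67×10⁻⁸ × 2.25×10^12 / 6.115 = 20800 W/m².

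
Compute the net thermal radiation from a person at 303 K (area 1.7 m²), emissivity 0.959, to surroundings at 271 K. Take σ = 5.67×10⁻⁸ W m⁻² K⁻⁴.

Q ≈ 281 W

Q = εσA(T⁴ − T_s⁴). T⁴ − T_s⁴ = (303)⁴ − (271)⁴ = 8.43×10^9 − 5.39×10^9 = 3.04×10^9 K⁴.
Q = 0.959 × 5.67×10⁻⁸ × 1.70 × 3.04×10^9 = 281 W.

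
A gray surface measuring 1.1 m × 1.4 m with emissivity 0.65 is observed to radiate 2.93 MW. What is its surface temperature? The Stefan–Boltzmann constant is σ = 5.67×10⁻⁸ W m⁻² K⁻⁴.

T ≈ 2680 K

A = 1.1 × 1.4 = 1.54 m².
From P = εσAT⁴, T = (P / εσA)^(1/4) = (2.93×10^6 / (0.65 × 5.67×10⁻⁸ × 1.54))^(1/4).
T = (5.16×10^13)^(1/4) = 2680 K.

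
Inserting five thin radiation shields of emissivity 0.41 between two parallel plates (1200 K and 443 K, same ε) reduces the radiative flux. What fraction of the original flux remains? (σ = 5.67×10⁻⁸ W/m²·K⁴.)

With N identical shields there are N+1 = 6 gaps in series, each with the same radiative resistance, so the flux falls to 1/(N+1) of its unshielded value.

ratio ≈ 0.167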